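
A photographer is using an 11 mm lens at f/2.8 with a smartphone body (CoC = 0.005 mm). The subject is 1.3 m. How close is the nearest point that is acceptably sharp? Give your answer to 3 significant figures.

Hyperfocal distance H = f²/(N·c) + f = 11²/(2.8 × 0.005) + 11 = 121/0.014 + 11 ≈ 8653.9 mm ≈ 8.654 m.
Near limit Dn = s·(H − f)/(H + s − 2f) = 1300 × (8653.9 − 11) / (8653.9 + 1300 − 2 × 11) = 1300 × 8642.9 / 9931.9 ≈ 1131.3 mm ≈ 1.13 m.

1.13 m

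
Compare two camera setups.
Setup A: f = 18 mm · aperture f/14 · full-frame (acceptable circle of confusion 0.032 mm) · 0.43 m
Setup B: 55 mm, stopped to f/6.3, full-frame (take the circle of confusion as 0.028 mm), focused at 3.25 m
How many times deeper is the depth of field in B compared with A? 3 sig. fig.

Setup A: H = 18²/(14×0.032) + 18 ≈ 741.2 mm; DoF = Df − Dn = 999.25 − 273.94 ≈ 725.31 mm.
Setup B: H = 55²/(6.3×0.028) + 55 ≈ 17203.5 mm; DoF = Df − Dn = 3994.2 − 2739.6 ≈ 1254.6 mm.
Ratio = 1254.6 / 725.31 ≈ 1.73.

1.73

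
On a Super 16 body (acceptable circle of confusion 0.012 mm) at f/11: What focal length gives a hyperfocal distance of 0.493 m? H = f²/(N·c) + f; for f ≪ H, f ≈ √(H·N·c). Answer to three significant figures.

8.00 mm

From H = f²/(N·c) + f, with f ≪ H: f ≈ √(H·N·c) = √(493 × 11 × 0.012) = √65.076 ≈ 8.067 mm.
Exact: f² + N·c·f − N·c·H = 0 ⇒ f = (−N·c + √((N·c)² + 4·N·c·H))/2 = (−0.132 + √260.32)/2 ≈ 8.0012 mm ≈ 8.00 mm.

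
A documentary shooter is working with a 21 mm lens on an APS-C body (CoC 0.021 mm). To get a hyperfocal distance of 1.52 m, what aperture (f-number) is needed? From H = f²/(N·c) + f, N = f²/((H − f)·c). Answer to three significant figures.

Rearrange H = f²/(N·c) + f for N: N = f² / ((H − f)·c).
N = 21² / ((1520 − 21) × 0.021) = 441 / 31.48 ≈ 14.

f/14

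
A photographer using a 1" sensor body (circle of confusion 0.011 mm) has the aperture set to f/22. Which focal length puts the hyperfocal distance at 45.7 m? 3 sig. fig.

105 mm

From H = f²/(N·c) + f, with f ≪ H: f ≈ √(H·N·c) = √(45700 × 22 × 0.011) = √11059 ≈ 105.2 mm.
The +f correction barely moves this — solving exactly, f² + N·c·f − N·c·H = 0 ⇒ f = (−N·c + √((N·c)² + 4·N·c·H))/2 = (−0.242 + √44238)/2 ≈ 105.04 mm, so f ≈ 105 mm.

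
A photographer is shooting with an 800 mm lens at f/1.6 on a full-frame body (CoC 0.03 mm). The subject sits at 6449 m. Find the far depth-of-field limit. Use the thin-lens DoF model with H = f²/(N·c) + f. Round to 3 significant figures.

12500 m

Hyperfocal distance H = f²/(N·c) + f = 800²/(1.6 × 0.03) + 800 = 640000/0.048 + 800 ≈ 13334133.3 mm ≈ 13334 m.
Far limit Df = s·(H − f)/(H − s) = 6449000 × (13334133.3 − 800) / (13334133.3 − 6449000) = 6449000 × 13333333.3 / 6885133.3 ≈ 12488744 mm ≈ 12500 m.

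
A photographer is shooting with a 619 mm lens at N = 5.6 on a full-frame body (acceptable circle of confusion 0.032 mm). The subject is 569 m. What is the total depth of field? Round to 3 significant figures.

326 m

Hyperfocal distance H = f²/(N·c) + f = 619²/(5.6 × 0.032) + 619 = 383161/0.1792 + 619 ≈ 2138794.2 mm ≈ 2139 m.
Near limit Dn = s·(H − f)/(H + s − 2f) = 569000 × (2138794.2 − 619) / (2138794.2 + 569000 − 2 × 619) = 569000 × 2138175.2 / 2706556.2 ≈ 449509 mm.
Far limit Df = s·(H − f)/(H − s) = 569000 × (2138794.2 − 619) / (2138794.2 − 569000) = 569000 × 2138175.2 / 1569794.2 ≈ 775020 mm.
Depth of field = Df − Dn = 775020 − 449509 ≈ 325511 mm ≈ 326 m.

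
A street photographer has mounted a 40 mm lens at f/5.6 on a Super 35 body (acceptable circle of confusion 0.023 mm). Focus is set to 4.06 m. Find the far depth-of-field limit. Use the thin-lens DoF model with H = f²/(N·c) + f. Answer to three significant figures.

Hyperfocal distance H = f²/(N·c) + f = 40²/(5.6 × 0.023) + 40 = 1600/0.1288 + 40 ≈ 12462.4 mm ≈ 12.46 m.
Far limit Df = s·(H − f)/(H − s) = 4060 × (12462.4 − 40) / (12462.4 − 4060) = 4060 × 12422.4 / 8402.4 ≈ 6002.5 mm ≈ 6.00 m.

6.00 m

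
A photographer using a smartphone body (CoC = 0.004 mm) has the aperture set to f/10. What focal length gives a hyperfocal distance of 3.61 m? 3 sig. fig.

From H = f²/(N·c) + f, with f ≪ H: f ≈ √(H·N·c) = √(3610 × 10 × 0.004) = √144.40 ≈ 12.02 mm.
The +f correction barely moves this — solving exactly, f² + N·c·f − N·c·H = 0 ⇒ f = (−N·c + √((N·c)² + 4·N·c·H))/2 = (−0.04 + √577.60)/2 ≈ 11.997 mm, so f ≈ 12.0 mm.

12.0 mm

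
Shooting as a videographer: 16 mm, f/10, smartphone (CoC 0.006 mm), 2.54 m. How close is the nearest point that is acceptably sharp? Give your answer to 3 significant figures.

1.60 m

Hyperfocal distance H = f²/(N·c) + f = 16²/(10 × 0.006) + 16 = 256/0.06 + 16 ≈ 4282.7 mm ≈ 4.283 m.
Near limit Dn = s·(H − f)/(H + s − 2f) = 2540 × (4282.7 − 16) / (4282.7 + 2540 − 2 × 16) = 2540 × 4266.7 / 6790.7 ≈ 1595.9 mm ≈ 1.60 m.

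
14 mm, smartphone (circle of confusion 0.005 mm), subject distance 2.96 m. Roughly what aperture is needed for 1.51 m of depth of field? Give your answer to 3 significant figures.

Write h = H − f = f²/(N·c). The thin-lens limits are Dn = s·h/(h + (s−f)) and Df = s·h/(h − (s−f)), so DoF = Df − Dn = 2·s·(s−f)·h / (h² − (s−f)²).
That is a quadratic in h: DoF·h² − 2·s·(s−f)·h − DoF·(s−f)² = 0 ⇒ h = (s−f)·(s + √(s² + DoF²)) / DoF = 2946 × (2960 + √(2960² + 1510²)) / 1510 = 2946 × (2960 + 3322.91) / 1510 ≈ 12258 mm.
Then N = f²/(c·h) = 14² / (0.005 × 12258) = 196 / 61.290 ≈ 3.20.

f/3.20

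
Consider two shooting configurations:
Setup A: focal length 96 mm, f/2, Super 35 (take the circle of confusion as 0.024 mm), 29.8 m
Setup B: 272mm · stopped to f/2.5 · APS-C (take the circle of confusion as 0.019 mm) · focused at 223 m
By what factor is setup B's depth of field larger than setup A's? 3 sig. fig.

6.89

Setup A: H = 96²/(2×0.024) + 96 ≈ 192096.0 mm; DoF = Df − Dn = 35254.1 − 25807.4 ≈ 9446.7 mm.
Setup B: H = 272²/(2.5×0.019) + 272 ≈ 1557829.9 mm; DoF = Df − Dn = 260209 − 195101 ≈ 65108 mm.
Ratio = 65108 / 9446.7 ≈ 6.89.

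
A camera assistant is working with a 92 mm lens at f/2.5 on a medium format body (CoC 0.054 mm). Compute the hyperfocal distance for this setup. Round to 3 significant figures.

62.8 m

Hyperfocal distance H = f²/(N·c) + f = 92²/(2.5 × 0.054) + 92 = 8464/0.135 + 92 ≈ 62788.3 mm ≈ 62.8 m.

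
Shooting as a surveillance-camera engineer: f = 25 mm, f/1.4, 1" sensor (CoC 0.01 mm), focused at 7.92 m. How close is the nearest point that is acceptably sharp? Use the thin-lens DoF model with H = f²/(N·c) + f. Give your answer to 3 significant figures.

Hyperfocal distance H = f²/(N·c) + f = 25²/(1.4 × 0.01) + 25 = 625/0.014 + 25 ≈ 44667.9 mm ≈ 44.67 m.
Near limit Dn = s·(H − f)/(H + s − 2f) = 7920 × (44667.9 − 25) / (44667.9 + 7920 − 2 × 25) = 7920 × 44642.9 / 52537.9 ≈ 6729.8 mm ≈ 6.73 m.

6.73 m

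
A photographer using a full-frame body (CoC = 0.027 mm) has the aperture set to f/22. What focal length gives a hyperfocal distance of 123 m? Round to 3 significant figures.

270 mm

From H = f²/(N·c) + f, with f ≪ H: f ≈ √(H·N·c) = √(123000 × 22 × 0.027) = √73062 ≈ 270.3 mm.
The +f correction barely moves this — solving exactly, f² + N·c·f − N·c·H = 0 ⇒ f = (−N·c + √((N·c)² + 4·N·c·H))/2 = (−0.594 + √292248)/2 ≈ 270.00 mm, so f ≈ 270 mm.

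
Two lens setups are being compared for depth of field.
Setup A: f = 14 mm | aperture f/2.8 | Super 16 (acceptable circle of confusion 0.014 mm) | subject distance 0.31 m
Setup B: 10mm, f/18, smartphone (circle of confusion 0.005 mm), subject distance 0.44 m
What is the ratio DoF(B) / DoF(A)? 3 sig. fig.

Setup A: H = 14²/(2.8×0.014) + 14 ≈ 5014.0 mm; DoF = Df − Dn = 329.507 − 292.674 ≈ 36.833 mm.
Setup B: H = 10²/(18×0.005) + 10 ≈ 1121.1 mm; DoF = Df − Dn = 717.78 − 317.23 ≈ 400.55 mm.
Ratio = 400.55 / 36.833 ≈ 10.9.

10.9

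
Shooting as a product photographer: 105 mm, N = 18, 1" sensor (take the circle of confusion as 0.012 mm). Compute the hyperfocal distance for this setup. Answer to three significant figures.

Hyperfocal distance H = f²/(N·c) + f = 105²/(18 × 0.012) + 105 = 11025/0.216 + 105 ≈ 51146.7 mm ≈ 51.1 m.

51.1 m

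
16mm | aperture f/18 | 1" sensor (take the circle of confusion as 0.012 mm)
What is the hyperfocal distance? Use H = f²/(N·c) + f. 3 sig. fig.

1.20 m

Hyperfocal distance H = f²/(N·c) + f = 16²/(18 × 0.012) + 16 = 256/0.216 + 16 ≈ 1201.2 mm ≈ 1.20 m.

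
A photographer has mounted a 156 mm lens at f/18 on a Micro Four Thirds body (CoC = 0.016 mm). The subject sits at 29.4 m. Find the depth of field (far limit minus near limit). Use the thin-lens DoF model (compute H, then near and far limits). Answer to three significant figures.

Hyperfocal distance H = f²/(N·c) + f = 156²/(18 × 0.016) + 156 = 24336/0.288 + 156 ≈ 84656.0 mm ≈ 84.66 m.
Near limit Dn = s·(H − f)/(H + s − 2f) = 29400 × (84656.0 − 156) / (84656.0 + 29400 − 2 × 156) = 29400 × 84500.0 / 113744.0 ≈ 21841 mm.
Far limit Df = s·(H − f)/(H − s) = 29400 × (84656.0 − 156) / (84656.0 − 29400) = 29400 × 84500.0 / 55256.0 ≈ 44960 mm.
Depth of field = Df − Dn = 44960 − 21841 ≈ 23119 mm ≈ 23.1 m.

23.1 m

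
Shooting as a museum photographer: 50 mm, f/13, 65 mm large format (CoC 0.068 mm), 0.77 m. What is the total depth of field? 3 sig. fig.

419 mm

Hyperfocal distance H = f²/(N·c) + f = 50²/(13 × 0.068) + 50 = 2500/0.884 + 50 ≈ 2878.1 mm ≈ 2.878 m.
Near limit Dn = s·(H − f)/(H + s − 2f) = 770 × (2878.1 − 50) / (2878.1 + 770 − 2 × 50) = 770 × 2828.1 / 3548.1 ≈ 613.75 mm.
Far limit Df = s·(H − f)/(H − s) = 770 × (2878.1 − 50) / (2878.1 − 770) = 770 × 2828.1 / 2108.1 ≈ 1032.99 mm.
Depth of field = Df − Dn = 1032.99 − 613.75 ≈ 419.24 mm.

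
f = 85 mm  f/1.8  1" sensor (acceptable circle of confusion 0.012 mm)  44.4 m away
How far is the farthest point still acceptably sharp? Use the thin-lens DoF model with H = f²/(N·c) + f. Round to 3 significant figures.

Hyperfocal distance H = f²/(N·c) + f = 85²/(1.8 × 0.012) + 85 = 7225/0.0216 + 85 ≈ 334575.7 mm ≈ 334.6 m.
Far limit Df = s·(H − f)/(H − s) = 44400 × (334575.7 − 85) / (334575.7 − 44400) = 44400 × 334490.7 / 290175.7 ≈ 51181 mm ≈ 51.2 m.

51.2 m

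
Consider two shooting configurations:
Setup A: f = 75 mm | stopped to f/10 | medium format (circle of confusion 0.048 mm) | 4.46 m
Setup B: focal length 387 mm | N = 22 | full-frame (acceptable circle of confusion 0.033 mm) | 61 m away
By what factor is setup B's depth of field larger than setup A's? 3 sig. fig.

Setup A: H = 75²/(10×0.048) + 75 ≈ 11793.8 mm; DoF = Df − Dn = 7126.7 − 3245.6 ≈ 3881.1 mm.
Setup B: H = 387²/(22×0.033) + 387 ≈ 206680.4 mm; DoF = Df − Dn = 86380 − 47147 ≈ 39233 mm.
Ratio = 39233 / 3881.1 ≈ 10.1.

10.1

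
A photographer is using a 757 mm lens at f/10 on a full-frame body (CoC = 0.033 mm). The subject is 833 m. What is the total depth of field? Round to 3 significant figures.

1040 m

Hyperfocal distance H = f²/(N·c) + f = 757²/(10 × 0.033) + 757 = 573049/0.33 + 757 ≈ 1737269.1 mm ≈ 1737 m.
Near limit Dn = s·(H − f)/(H + s − 2f) = 833000 × (1737269.1 − 757) / (1737269.1 + 833000 − 2 × 757) = 833000 × 1736512.1 / 2568755.1 ≈ 563119 mm.
Far limit Df = s·(H − f)/(H − s) = 833000 × (1737269.1 − 757) / (1737269.1 − 833000) = 833000 × 1736512.1 / 904269.1 ≈ 1599651 mm.
Depth of field = Df − Dn = 1599651 − 563119 ≈ 1036532 mm ≈ 1040 m.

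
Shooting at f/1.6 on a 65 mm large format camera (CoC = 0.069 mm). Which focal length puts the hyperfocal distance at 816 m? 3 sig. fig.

From H = f²/(N·c) + f, with f ≪ H: f ≈ √(H·N·c) = √(816000 × 1.6 × 0.069) = √90086 ≈ 300.1 mm.
The +f correction barely moves this — solving exactly, f² + N·c·f − N·c·H = 0 ⇒ f = (−N·c + √((N·c)² + 4·N·c·H))/2 = (−0.1104 + √360346)/2 ≈ 300.09 mm, so f ≈ 300 mm.

300 mm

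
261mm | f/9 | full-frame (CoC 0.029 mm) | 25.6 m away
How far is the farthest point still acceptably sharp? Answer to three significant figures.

28.4 m

Hyperfocal distance H = f²/(N·c) + f = 261²/(9 × 0.029) + 261 = 68121/0.261 + 261 ≈ 261261.0 mm ≈ 261.3 m.
Far limit Df = s·(H − f)/(H − s) = 25600 × (261261.0 − 261) / (261261.0 − 25600) = 25600 × 261000.0 / 235661.0 ≈ 28353 mm ≈ 28.4 m.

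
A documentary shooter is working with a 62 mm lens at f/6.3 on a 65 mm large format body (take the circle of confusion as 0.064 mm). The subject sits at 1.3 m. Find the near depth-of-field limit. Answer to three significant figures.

Hyperfocal distance H = f²/(N·c) + f = 62²/(6.3 × 0.064) + 62 = 3844/0.4032 + 62 ≈ 9595.7 mm ≈ 9.596 m.
Near limit Dn = s·(H − f)/(H + s − 2f) = 1300 × (9595.7 − 62) / (9595.7 + 1300 − 2 × 62) = 1300 × 9533.7 / 10771.7 ≈ 1150.6 mm ≈ 1.15 m.

1.15 m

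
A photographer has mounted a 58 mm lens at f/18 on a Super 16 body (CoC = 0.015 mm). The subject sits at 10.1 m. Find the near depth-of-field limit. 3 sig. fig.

5.59 m

Hyperfocal distance H = f²/(N·c) + f = 58²/(18 × 0.015) + 58 = 3364/0.27 + 58 ≈ 12517.3 mm ≈ 12.52 m.
Near limit Dn = s·(H − f)/(H + s − 2f) = 10100 × (12517.3 − 58) / (12517.3 + 10100 − 2 × 58) = 10100 × 12459.3 / 22501.3 ≈ 5592.5 mm ≈ 5.59 m.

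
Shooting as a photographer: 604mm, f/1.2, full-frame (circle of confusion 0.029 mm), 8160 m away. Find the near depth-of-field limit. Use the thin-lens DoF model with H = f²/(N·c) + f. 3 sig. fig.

4590 m

Hyperfocal distance H = f²/(N·c) + f = 604²/(1.2 × 0.029) + 604 = 364816/0.0348 + 604 ≈ 10483822.4 mm ≈ 10484 m.
Near limit Dn = s·(H − f)/(H + s − 2f) = 8160000 × (10483822.4 − 604) / (10483822.4 + 8160000 − 2 × 604) = 8160000 × 10483218.4 / 18642614.4 ≈ 4588576 mm ≈ 4590 m.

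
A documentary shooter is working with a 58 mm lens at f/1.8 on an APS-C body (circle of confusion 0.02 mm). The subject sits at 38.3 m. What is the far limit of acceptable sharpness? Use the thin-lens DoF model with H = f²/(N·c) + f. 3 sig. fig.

Hyperfocal distance H = f²/(N·c) + f = 58²/(1.8 × 0.02) + 58 = 3364/0.036 + 58 ≈ 93502.4 mm ≈ 93.50 m.
Far limit Df = s·(H − f)/(H − s) = 38300 × (93502.4 − 58) / (93502.4 − 38300) = 38300 × 93444.4 / 55202.4 ≈ 64833 mm ≈ 64.8 m.

64.8 m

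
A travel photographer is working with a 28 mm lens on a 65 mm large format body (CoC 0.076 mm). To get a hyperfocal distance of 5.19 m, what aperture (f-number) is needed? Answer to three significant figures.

Rearrange H = f²/(N·c) + f for N: N = f² / ((H − f)·c).
N = 28² / ((5190 − 28) × 0.076) = 784 / 392.3 ≈ 2.00.

f/2.00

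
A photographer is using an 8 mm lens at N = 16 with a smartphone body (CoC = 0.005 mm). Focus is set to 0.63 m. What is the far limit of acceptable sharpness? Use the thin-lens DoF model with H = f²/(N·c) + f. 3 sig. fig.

Hyperfocal distance H = f²/(N·c) + f = 8²/(16 × 0.005) + 8 = 64/0.08 + 8 ≈ 808.0 mm ≈ 0.808 m.
Far limit Df = s·(H − f)/(H − s) = 630 × (808.0 − 8) / (808.0 − 630) = 630 × 800.0 / 178.0 ≈ 2831.5 mm ≈ 2.83 m.

2.83 m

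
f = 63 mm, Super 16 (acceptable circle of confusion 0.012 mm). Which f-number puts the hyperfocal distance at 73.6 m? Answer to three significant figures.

Rearrange H = f²/(N·c) + f for N: N = f² / ((H − f)·c).
N = 63² / ((73600 − 63) × 0.012) = 3969 / 882.4 ≈ 4.50.

f/4.50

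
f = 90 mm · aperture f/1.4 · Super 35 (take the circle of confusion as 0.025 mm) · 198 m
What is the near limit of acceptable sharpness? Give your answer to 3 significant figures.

Hyperfocal distance H = f²/(N·c) + f = 90²/(1.4 × 0.025) + 90 = 8100/0.035 + 90 ≈ 231518.6 mm ≈ 231.5 m.
Near limit Dn = s·(H − f)/(H + s − 2f) = 198000 × (231518.6 − 90) / (231518.6 + 198000 − 2 × 90) = 198000 × 231428.6 / 429338.6 ≈ 106729 mm ≈ 107 m.

107 m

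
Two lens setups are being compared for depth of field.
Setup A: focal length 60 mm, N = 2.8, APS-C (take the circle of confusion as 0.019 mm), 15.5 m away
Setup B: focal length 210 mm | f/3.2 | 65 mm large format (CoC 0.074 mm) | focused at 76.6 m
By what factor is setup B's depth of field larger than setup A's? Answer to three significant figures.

10.1

Setup A: H = 60²/(2.8×0.019) + 60 ≈ 67729.2 mm; DoF = Df − Dn = 20082.1 − 12620.4 ≈ 7461.7 mm.
Setup B: H = 210²/(3.2×0.074) + 210 ≈ 186443.1 mm; DoF = Df − Dn = 129871 − 54319 ≈ 75552 mm.
Ratio = 75552 / 7461.7 ≈ 10.1.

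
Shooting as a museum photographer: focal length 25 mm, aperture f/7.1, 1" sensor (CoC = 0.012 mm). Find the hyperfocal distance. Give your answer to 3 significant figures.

Hyperfocal distance H = f²/(N·c) + f = 25²/(7.1 × 0.012) + 25 = 625/0.0852 + 25 ≈ 7360.7 mm ≈ 7.36 m.

7.36 m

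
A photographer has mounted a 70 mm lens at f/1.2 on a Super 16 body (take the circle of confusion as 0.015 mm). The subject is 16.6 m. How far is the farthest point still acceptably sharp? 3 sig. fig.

Hyperfocal distance H = f²/(N·c) + f = 70²/(1.2 × 0.015) + 70 = 4900/0.018 + 70 ≈ 272292.2 mm ≈ 272.3 m.
Far limit Df = s·(H − f)/(H − s) = 16600 × (272292.2 − 70) / (272292.2 − 16600) = 16600 × 272222.2 / 255692.2 ≈ 17673 mm ≈ 17.7 m.

17.7 m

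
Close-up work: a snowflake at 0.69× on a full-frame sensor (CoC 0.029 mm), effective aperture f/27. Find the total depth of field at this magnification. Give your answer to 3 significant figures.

At magnification m, DoF ≈ 2·N_eff·c/m² = 2 × 27 × 0.029 / 0.69² = 1.566 / 0.4761 ≈ 3.29 mm.

3.29 mm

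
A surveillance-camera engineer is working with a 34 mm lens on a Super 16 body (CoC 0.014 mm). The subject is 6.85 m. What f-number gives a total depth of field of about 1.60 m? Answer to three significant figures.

Write h = H − f = f²/(N·c). The thin-lens limits are Dn = s·h/(h + (s−f)) and Df = s·h/(h − (s−f)), so DoF = Df − Dn = 2·s·(s−f)·h / (h² − (s−f)²).
That is a quadratic in h: DoF·h² − 2·s·(s−f)·h − DoF·(s−f)² = 0 ⇒ h = (s−f)·(s + √(s² + DoF²)) / DoF = 6816 × (6850 + √(6850² + 1600²)) / 1600 = 6816 × (6850 + 7034.38) / 1600 ≈ 59147 mm.
Then N = f²/(c·h) = 34² / (0.014 × 59147) = 1156 / 828.06 ≈ 1.40.

f/1.40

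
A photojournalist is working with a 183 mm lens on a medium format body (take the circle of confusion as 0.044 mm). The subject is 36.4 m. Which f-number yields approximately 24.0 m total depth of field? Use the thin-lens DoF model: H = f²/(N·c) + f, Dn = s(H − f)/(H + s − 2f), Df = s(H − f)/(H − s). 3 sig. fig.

Write h = H − f = f²/(N·c). The thin-lens limits are Dn = s·h/(h + (s−f)) and Df = s·h/(h − (s−f)), so DoF = Df − Dn = 2·s·(s−f)·h / (h² − (s−f)²).
That is a quadratic in h: DoF·h² − 2·s·(s−f)·h − DoF·(s−f)² = 0 ⇒ h = (s−f)·(s + √(s² + DoF²)) / DoF = 36217 × (36400 + √(36400² + 24000²)) / 24000 = 36217 × (36400 + 43600.0) / 24000 ≈ 120723 mm.
Then N = f²/(c·h) = 183² / (0.044 × 120723) = 33489 / 5311.8 ≈ 6.30.

f/6.30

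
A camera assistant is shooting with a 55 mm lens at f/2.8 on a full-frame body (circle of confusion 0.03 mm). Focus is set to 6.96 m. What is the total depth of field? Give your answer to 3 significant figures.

Hyperfocal distance H = f²/(N·c) + f = 55²/(2.8 × 0.03) + 55 = 3025/0.084 + 55 ≈ 36066.9 mm ≈ 36.07 m.
Near limit Dn = s·(H − f)/(H + s − 2f) = 6960 × (36066.9 − 55) / (36066.9 + 6960 − 2 × 55) = 6960 × 36011.9 / 42916.9 ≈ 5840.2 mm.
Far limit Df = s·(H − f)/(H − s) = 6960 × (36066.9 − 55) / (36066.9 − 6960) = 6960 × 36011.9 / 29106.9 ≈ 8611.1 mm.
Depth of field = Df − Dn = 8611.1 − 5840.2 ≈ 2770.9 mm ≈ 2.77 m.

2.77 m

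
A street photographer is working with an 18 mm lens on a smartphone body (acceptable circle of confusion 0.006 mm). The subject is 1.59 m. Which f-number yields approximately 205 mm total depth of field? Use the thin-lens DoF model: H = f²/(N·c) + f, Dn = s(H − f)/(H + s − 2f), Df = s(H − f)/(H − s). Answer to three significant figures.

f/2.21

Write h = H − f = f²/(N·c). The thin-lens limits are Dn = s·h/(h + (s−f)) and Df = s·h/(h − (s−f)), so DoF = Df − Dn = 2·s·(s−f)·h / (h² − (s−f)²).
That is a quadratic in h: DoF·h² − 2·s·(s−f)·h − DoF·(s−f)² = 0 ⇒ h = (s−f)·(s + √(s² + DoF²)) / DoF = 1572 × (1590 + √(1590² + 205²)) / 205 = 1572 × (1590 + 1603.16) / 205 ≈ 24486 mm.
Then N = f²/(c·h) = 18² / (0.006 × 24486) = 324 / 146.92 ≈ 2.21.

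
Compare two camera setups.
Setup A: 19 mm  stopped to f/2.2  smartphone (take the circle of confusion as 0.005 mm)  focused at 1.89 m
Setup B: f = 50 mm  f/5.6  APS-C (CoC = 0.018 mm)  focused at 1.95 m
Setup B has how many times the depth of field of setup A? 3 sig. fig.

1.39

Setup A: H = 19²/(2.2×0.005) + 19 ≈ 32837.2 mm; DoF = Df − Dn = 2004.27 − 1788.06 ≈ 216.21 mm.
Setup B: H = 50²/(5.6×0.018) + 50 ≈ 24851.6 mm; DoF = Df − Dn = 2111.78 − 1811.24 ≈ 300.54 mm.
Ratio = 300.54 / 216.21 ≈ 1.39.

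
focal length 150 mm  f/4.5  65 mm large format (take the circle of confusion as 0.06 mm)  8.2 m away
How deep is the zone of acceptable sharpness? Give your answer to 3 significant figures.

1.60 m

Hyperfocal distance H = f²/(N·c) + f = 150²/(4.5 × 0.06) + 150 = 22500/0.27 + 150 ≈ 83483.3 mm ≈ 83.48 m.
Near limit Dn = s·(H − f)/(H + s − 2f) = 8200 × (83483.3 − 150) / (83483.3 + 8200 − 2 × 150) = 8200 × 83333.3 / 91383.3 ≈ 7477.7 mm.
Far limit Df = s·(H − f)/(H − s) = 8200 × (83483.3 − 150) / (83483.3 − 8200) = 8200 × 83333.3 / 75283.3 ≈ 9076.8 mm.
Depth of field = Df − Dn = 9076.8 − 7477.7 ≈ 1599.1 mm ≈ 1.60 m.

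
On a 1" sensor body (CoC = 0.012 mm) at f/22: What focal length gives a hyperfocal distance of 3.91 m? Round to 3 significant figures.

From H = f²/(N·c) + f, with f ≪ H: f ≈ √(H·N·c) = √(3910 × 22 × 0.012) = √1032.2 ≈ 32.13 mm.
Exact: f² + N·c·f − N·c·H = 0 ⇒ f = (−N·c + √((N·c)² + 4·N·c·H))/2 = (−0.264 + √4129.0)/2 ≈ 31.997 mm ≈ 32.0 mm.

32.0 mm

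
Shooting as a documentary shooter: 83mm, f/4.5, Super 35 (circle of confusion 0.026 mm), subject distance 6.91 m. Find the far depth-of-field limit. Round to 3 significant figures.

7.82 m

Hyperfocal distance H = f²/(N·c) + f = 83²/(4.5 × 0.026) + 83 = 6889/0.117 + 83 ≈ 58963.3 mm ≈ 58.96 m.
Far limit Df = s·(H − f)/(H − s) = 6910 × (58963.3 − 83) / (58963.3 − 6910) = 6910 × 58880.3 / 52053.3 ≈ 7816.3 mm ≈ 7.82 m.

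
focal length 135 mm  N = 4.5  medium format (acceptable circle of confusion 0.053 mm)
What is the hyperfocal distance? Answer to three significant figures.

Hyperfocal distance H = f²/(N·c) + f = 135²/(4.5 × 0.053) + 135 = 18225/0.2385 + 135 ≈ 76550.1 mm ≈ 76.6 m.

76.6 m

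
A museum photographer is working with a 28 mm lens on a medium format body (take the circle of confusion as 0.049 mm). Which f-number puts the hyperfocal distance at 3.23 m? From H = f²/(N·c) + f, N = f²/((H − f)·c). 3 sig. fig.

f/5

Rearrange H = f²/(N·c) + f for N: N = f² / ((H − f)·c).
N = 28² / ((3230 − 28) × 0.049) = 784 / 156.9 ≈ 5.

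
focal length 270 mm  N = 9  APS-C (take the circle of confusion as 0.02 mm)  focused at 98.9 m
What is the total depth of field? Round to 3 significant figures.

51.2 m

Hyperfocal distance H = f²/(N·c) + f = 270²/(9 × 0.02) + 270 = 72900/0.18 + 270 ≈ 405270.0 mm ≈ 405.3 m.
Near limit Dn = s·(H − f)/(H + s − 2f) = 98900 × (405270.0 − 270) / (405270.0 + 98900 − 2 × 270) = 98900 × 405000.0 / 503630.0 ≈ 79532 mm.
Far limit Df = s·(H − f)/(H − s) = 98900 × (405270.0 − 270) / (405270.0 − 98900) = 98900 × 405000.0 / 306370.0 ≈ 130739 mm.
Depth of field = Df − Dn = 130739 − 79532 ≈ 51207 mm ≈ 51.2 m.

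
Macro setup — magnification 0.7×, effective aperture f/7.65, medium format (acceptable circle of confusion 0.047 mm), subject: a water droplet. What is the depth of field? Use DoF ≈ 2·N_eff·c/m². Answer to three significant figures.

At magnification m, DoF ≈ 2·N_eff·c/m² = 2 × 7.65 × 0.047 / 0.7² = 0.7191 / 0.49 ≈ 1.47 mm.

1.47 mm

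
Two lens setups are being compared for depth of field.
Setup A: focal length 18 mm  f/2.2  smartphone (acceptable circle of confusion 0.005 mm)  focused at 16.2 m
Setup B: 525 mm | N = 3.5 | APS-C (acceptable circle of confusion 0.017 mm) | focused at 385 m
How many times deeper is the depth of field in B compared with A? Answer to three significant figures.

2.52

Setup A: H = 18²/(2.2×0.005) + 18 ≈ 29472.5 mm; DoF = Df − Dn = 35951 − 10456 ≈ 25495 mm.
Setup B: H = 525²/(3.5×0.017) + 525 ≈ 4632877.9 mm; DoF = Df − Dn = 419846 − 355495 ≈ 64351 mm.
Ratio = 64351 / 25495 ≈ 2.52.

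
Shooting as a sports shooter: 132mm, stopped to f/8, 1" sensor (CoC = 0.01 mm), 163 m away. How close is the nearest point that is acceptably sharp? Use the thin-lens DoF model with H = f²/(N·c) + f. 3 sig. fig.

93.3 m

Hyperfocal distance H = f²/(N·c) + f = 132²/(8 × 0.01) + 132 = 17424/0.08 + 132 ≈ 217932.0 mm ≈ 217.9 m.
Near limit Dn = s·(H − f)/(H + s − 2f) = 163000 × (217932.0 − 132) / (217932.0 + 163000 − 2 × 132) = 163000 × 217800.0 / 380668.0 ≈ 93261 mm ≈ 93.3 m.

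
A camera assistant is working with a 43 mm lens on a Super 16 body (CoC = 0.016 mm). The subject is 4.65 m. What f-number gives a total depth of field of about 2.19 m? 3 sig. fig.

f/5.61

Write h = H − f = f²/(N·c). The thin-lens limits are Dn = s·h/(h + (s−f)) and Df = s·h/(h − (s−f)), so DoF = Df − Dn = 2·s·(s−f)·h / (h² − (s−f)²).
That is a quadratic in h: DoF·h² − 2·s·(s−f)·h − DoF·(s−f)² = 0 ⇒ h = (s−f)·(s + √(s² + DoF²)) / DoF = 4607 × (4650 + √(4650² + 2190²)) / 2190 = 4607 × (4650 + 5139.90) / 2190 ≈ 20595 mm.
Then N = f²/(c·h) = 43² / (0.016 × 20595) = 1849 / 329.51 ≈ 5.61.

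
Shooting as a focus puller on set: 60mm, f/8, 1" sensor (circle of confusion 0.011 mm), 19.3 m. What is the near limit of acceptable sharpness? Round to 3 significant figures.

Hyperfocal distance H = f²/(N·c) + f = 60²/(8 × 0.011) + 60 = 3600/0.088 + 60 ≈ 40969.1 mm ≈ 40.97 m.
Near limit Dn = s·(H − f)/(H + s − 2f) = 19300 × (40969.1 − 60) / (40969.1 + 19300 − 2 × 60) = 19300 × 40909.1 / 60149.1 ≈ 13126 mm ≈ 13.1 m.

13.1 m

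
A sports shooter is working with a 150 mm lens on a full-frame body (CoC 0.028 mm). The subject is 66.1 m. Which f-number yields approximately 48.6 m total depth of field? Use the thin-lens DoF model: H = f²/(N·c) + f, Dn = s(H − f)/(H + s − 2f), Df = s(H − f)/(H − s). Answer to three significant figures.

f/4

Write h = H − f = f²/(N·c). The thin-lens limits are Dn = s·h/(h + (s−f)) and Df = s·h/(h − (s−f)), so DoF = Df − Dn = 2·s·(s−f)·h / (h² − (s−f)²).
That is a quadratic in h: DoF·h² − 2·s·(s−f)·h − DoF·(s−f)² = 0 ⇒ h = (s−f)·(s + √(s² + DoF²)) / DoF = 65950 × (66100 + √(66100² + 48600²)) / 48600 = 65950 × (66100 + 82043.7) / 48600 ≈ 201030 mm.
Then N = f²/(c·h) = 150² / (0.028 × 201030) = 22500 / 5628.9 ≈ 4.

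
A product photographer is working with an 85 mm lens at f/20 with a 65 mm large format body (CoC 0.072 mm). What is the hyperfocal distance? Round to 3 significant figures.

Hyperfocal distance H = f²/(N·c) + f = 85²/(20 × 0.072) + 85 = 7225/1.44 + 85 ≈ 5102.4 mm ≈ 5.10 m.

5.10 m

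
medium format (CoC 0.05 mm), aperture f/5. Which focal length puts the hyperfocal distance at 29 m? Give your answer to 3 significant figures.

85.0 mm

From H = f²/(N·c) + f, with f ≪ H: f ≈ √(H·N·c) = √(29000 × 5 × 0.05) = √7250.0 ≈ 85.15 mm.
Exact: f² + N·c·f − N·c·H = 0 ⇒ f = (−N·c + √((N·c)² + 4·N·c·H))/2 = (−0.25 + √29000)/2 ≈ 85.022 mm ≈ 85.0 mm.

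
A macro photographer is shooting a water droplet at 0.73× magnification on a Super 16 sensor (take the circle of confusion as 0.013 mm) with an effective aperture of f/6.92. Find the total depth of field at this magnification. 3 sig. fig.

At magnification m, DoF ≈ 2·N_eff·c/m² = 2 × 6.92 × 0.013 / 0.73² = 0.1799 / 0.5329 ≈ 0.338 mm.

0.338 mm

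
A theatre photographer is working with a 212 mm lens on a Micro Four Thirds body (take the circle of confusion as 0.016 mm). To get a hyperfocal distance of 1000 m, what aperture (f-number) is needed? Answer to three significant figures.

f/2.81

Rearrange H = f²/(N·c) + f for N: N = f² / ((H − f)·c).
N = 212² / ((1000000 − 212) × 0.016) = 44944 / 15997 ≈ 2.81.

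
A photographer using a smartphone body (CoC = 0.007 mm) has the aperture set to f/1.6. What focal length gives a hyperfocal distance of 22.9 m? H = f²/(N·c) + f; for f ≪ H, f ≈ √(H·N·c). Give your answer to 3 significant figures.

From H = f²/(N·c) + f, with f ≪ H: f ≈ √(H·N·c) = √(22900 × 1.6 × 0.007) = √256.48 ≈ 16.01 mm.
The +f correction barely moves this — solving exactly, f² + N·c·f − N·c·H = 0 ⇒ f = (−N·c + √((N·c)² + 4·N·c·H))/2 = (−0.0112 + √1025.9)/2 ≈ 16.009 mm, so f ≈ 16.0 mm.

16.0 mm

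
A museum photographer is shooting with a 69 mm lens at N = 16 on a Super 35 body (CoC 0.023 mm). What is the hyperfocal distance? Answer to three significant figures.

Hyperfocal distance H = f²/(N·c) + f = 69²/(16 × 0.023) + 69 = 4761/0.368 + 69 ≈ 13006.5 mm ≈ 13.0 m.

13.0 m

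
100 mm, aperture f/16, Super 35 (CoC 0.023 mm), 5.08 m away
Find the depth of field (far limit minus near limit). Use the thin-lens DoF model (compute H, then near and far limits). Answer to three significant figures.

1.93 m

Hyperfocal distance H = f²/(N·c) + f = 100²/(16 × 0.023) + 100 = 10000/0.368 + 100 ≈ 27273.9 mm ≈ 27.27 m.
Near limit Dn = s·(H − f)/(H + s − 2f) = 5080 × (27273.9 − 100) / (27273.9 + 5080 − 2 × 100) = 5080 × 27173.9 / 32153.9 ≈ 4293.2 mm.
Far limit Df = s·(H − f)/(H − s) = 5080 × (27273.9 − 100) / (27273.9 − 5080) = 5080 × 27173.9 / 22193.9 ≈ 6219.9 mm.
Depth of field = Df − Dn = 6219.9 − 4293.2 ≈ 1926.7 mm ≈ 1.93 m.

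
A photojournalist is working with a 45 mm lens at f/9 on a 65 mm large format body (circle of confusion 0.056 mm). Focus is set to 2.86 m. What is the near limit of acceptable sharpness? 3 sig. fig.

1.68 m

Hyperfocal distance H = f²/(N·c) + f = 45²/(9 × 0.056) + 45 = 2025/0.504 + 45 ≈ 4062.9 mm ≈ 4.063 m.
Near limit Dn = s·(H − f)/(H + s − 2f) = 2860 × (4062.9 − 45) / (4062.9 + 2860 − 2 × 45) = 2860 × 4017.9 / 6832.9 ≈ 1681.7 mm ≈ 1.68 m.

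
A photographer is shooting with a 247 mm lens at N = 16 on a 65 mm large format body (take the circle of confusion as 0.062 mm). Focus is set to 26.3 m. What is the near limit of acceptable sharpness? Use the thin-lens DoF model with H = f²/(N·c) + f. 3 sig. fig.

18.5 m

Hyperfocal distance H = f²/(N·c) + f = 247²/(16 × 0.062) + 247 = 61009/0.992 + 247 ≈ 61748.0 mm ≈ 61.75 m.
Near limit Dn = s·(H − f)/(H + s − 2f) = 26300 × (61748.0 − 247) / (61748.0 + 26300 − 2 × 247) = 26300 × 61501.0 / 87554.0 ≈ 18474 mm ≈ 18.5 m.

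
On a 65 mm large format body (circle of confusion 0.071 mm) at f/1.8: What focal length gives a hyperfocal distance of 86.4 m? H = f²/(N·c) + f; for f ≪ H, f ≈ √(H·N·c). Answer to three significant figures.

From H = f²/(N·c) + f, with f ≪ H: f ≈ √(H·N·c) = √(86400 × 1.8 × 0.071) = √11042 ≈ 105.1 mm.
The +f correction barely moves this — solving exactly, f² + N·c·f − N·c·H = 0 ⇒ f = (−N·c + √((N·c)² + 4·N·c·H))/2 = (−0.1278 + √44168)/2 ≈ 105.02 mm, so f ≈ 105 mm.

105 mm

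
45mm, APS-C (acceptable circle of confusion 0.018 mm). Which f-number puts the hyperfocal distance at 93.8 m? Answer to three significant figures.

Rearrange H = f²/(N·c) + f for N: N = f² / ((H − f)·c).
N = 45² / ((93800 − 45) × 0.018) = 2025 / 1688 ≈ 1.20.

f/1.20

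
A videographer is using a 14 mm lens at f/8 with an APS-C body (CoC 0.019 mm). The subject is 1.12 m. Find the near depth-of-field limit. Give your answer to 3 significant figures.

0.603 m

Hyperfocal distance H = f²/(N·c) + f = 14²/(8 × 0.019) + 14 = 196/0.152 + 14 ≈ 1303.5 mm ≈ 1.303 m.
Near limit Dn = s·(H − f)/(H + s − 2f) = 1120 × (1303.5 − 14) / (1303.5 + 1120 − 2 × 14) = 1120 × 1289.5 / 2395.5 ≈ 602.89 mm ≈ 0.603 m.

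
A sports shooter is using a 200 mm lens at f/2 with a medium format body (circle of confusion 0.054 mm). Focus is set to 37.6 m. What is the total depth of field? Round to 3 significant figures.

7.67 m

Hyperfocal distance H = f²/(N·c) + f = 200²/(2 × 0.054) + 200 = 40000/0.108 + 200 ≈ 370570.4 mm ≈ 370.6 m.
Near limit Dn = s·(H − f)/(H + s − 2f) = 37600 × (370570.4 − 200) / (370570.4 + 37600 − 2 × 200) = 37600 × 370370.4 / 407770.4 ≈ 34151.4 mm.
Far limit Df = s·(H − f)/(H − s) = 37600 × (370570.4 − 200) / (370570.4 − 37600) = 37600 × 370370.4 / 332970.4 ≈ 41823.3 mm.
Depth of field = Df − Dn = 41823.3 − 34151.4 ≈ 7671.9 mm ≈ 7.67 m.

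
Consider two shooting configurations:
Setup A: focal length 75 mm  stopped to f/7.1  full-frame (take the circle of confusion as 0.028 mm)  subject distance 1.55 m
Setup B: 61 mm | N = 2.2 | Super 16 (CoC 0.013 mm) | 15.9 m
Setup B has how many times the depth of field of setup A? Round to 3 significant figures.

Setup A: H = 75²/(7.1×0.028) + 75 ≈ 28369.8 mm; DoF = Df − Dn = 1635.24 − 1473.20 ≈ 162.04 mm.
Setup B: H = 61²/(2.2×0.013) + 61 ≈ 130165.9 mm; DoF = Df − Dn = 18104.0 − 14174.4 ≈ 3929.6 mm.
Ratio = 3929.6 / 162.04 ≈ 24.3.

24.3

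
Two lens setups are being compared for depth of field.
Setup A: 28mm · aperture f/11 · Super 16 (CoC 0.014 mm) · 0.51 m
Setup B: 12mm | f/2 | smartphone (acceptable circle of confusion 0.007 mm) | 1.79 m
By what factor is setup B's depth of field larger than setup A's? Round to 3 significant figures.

6.55

Setup A: H = 28²/(11×0.014) + 28 ≈ 5118.9 mm; DoF = Df − Dn = 563.336 − 465.890 ≈ 97.446 mm.
Setup B: H = 12²/(2×0.007) + 12 ≈ 10297.7 mm; DoF = Df − Dn = 2164.09 − 1526.18 ≈ 637.91 mm.
Ratio = 637.91 / 97.446 ≈ 6.55.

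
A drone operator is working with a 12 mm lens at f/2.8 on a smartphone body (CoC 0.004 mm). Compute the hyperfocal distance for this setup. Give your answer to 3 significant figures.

12.9 m

Hyperfocal distance H = f²/(N·c) + f = 12²/(2.8 × 0.004) + 12 = 144/0.0112 + 12 ≈ 12869.1 mm ≈ 12.9 m.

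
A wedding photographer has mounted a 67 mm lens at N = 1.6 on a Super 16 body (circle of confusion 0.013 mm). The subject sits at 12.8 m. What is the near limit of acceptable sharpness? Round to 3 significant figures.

12.1 m

Hyperfocal distance H = f²/(N·c) + f = 67²/(1.6 × 0.013) + 67 = 4489/0.0208 + 67 ≈ 215884.3 mm ≈ 215.9 m.
Near limit Dn = s·(H − f)/(H + s − 2f) = 12800 × (215884.3 − 67) / (215884.3 + 12800 − 2 × 67) = 12800 × 215817.3 / 228550.3 ≈ 12087 mm ≈ 12.1 m.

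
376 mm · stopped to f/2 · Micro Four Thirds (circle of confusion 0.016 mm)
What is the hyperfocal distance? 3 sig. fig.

Hyperfocal distance H = f²/(N·c) + f = 376²/(2 × 0.016) + 376 = 141376/0.032 + 376 ≈ 4418376.0 mm ≈ 4420 m.

4420 m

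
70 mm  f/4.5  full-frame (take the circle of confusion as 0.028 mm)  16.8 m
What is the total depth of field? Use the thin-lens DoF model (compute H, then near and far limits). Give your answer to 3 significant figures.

Hyperfocal distance H = f²/(N·c) + f = 70²/(4.5 × 0.028) + 70 = 4900/0.126 + 70 ≈ 38958.9 mm ≈ 38.96 m.
Near limit Dn = s·(H − f)/(H + s − 2f) = 16800 × (38958.9 − 70) / (38958.9 + 16800 − 2 × 70) = 16800 × 38888.9 / 55618.9 ≈ 11747 mm.
Far limit Df = s·(H − f)/(H − s) = 16800 × (38958.9 − 70) / (38958.9 − 16800) = 16800 × 38888.9 / 22158.9 ≈ 29484 mm.
Depth of field = Df − Dn = 29484 − 11747 ≈ 17737 mm ≈ 17.7 m.

17.7 m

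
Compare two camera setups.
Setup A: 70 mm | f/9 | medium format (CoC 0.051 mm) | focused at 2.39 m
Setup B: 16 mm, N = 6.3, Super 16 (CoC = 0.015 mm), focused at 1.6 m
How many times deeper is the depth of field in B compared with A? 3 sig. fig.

Setup A: H = 70²/(9×0.051) + 70 ≈ 10745.4 mm; DoF = Df − Dn = 3053.6 − 1963.3 ≈ 1090.3 mm.
Setup B: H = 16²/(6.3×0.015) + 16 ≈ 2725.0 mm; DoF = Df − Dn = 3852.8 − 1009.6 ≈ 2843.2 mm.
Ratio = 2843.2 / 1090.3 ≈ 2.61.

2.61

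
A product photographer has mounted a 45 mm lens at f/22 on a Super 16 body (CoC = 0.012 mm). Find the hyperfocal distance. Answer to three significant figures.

7.72 m

Hyperfocal distance H = f²/(N·c) + f = 45²/(22 × 0.012) + 45 = 2025/0.264 + 45 ≈ 7715.5 mm ≈ 7.72 m.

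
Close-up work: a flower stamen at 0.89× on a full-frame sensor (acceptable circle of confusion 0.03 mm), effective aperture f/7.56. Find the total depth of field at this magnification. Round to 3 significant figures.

At magnification m, DoF ≈ 2·N_eff·c/m² = 2 × 7.56 × 0.03 / 0.89² = 0.4536 / 0.7921 ≈ 0.573 mm.

0.573 mm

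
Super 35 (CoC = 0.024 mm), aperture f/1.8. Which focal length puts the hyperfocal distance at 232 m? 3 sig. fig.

From H = f²/(N·c) + f, with f ≪ H: f ≈ √(H·N·c) = √(232000 × 1.8 × 0.024) = √10022 ≈ 100.1 mm.
The +f correction barely moves this — solving exactly, f² + N·c·f − N·c·H = 0 ⇒ f = (−N·c + √((N·c)² + 4·N·c·H))/2 = (−0.0432 + √40090)/2 ≈ 100.09 mm, so f ≈ 100 mm.

100 mm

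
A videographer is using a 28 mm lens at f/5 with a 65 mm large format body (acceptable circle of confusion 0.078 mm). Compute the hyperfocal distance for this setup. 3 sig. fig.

2.04 m

Hyperfocal distance H = f²/(N·c) + f = 28²/(5 × 0.078) + 28 = 784/0.39 + 28 ≈ 2038.3 mm ≈ 2.04 m.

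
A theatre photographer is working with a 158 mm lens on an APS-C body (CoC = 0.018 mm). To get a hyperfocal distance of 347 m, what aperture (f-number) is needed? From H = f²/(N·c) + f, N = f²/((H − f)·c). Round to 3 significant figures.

f/4

Rearrange H = f²/(N·c) + f for N: N = f² / ((H − f)·c).
N = 158² / ((347000 − 158) × 0.018) = 24964 / 6243 ≈ 4.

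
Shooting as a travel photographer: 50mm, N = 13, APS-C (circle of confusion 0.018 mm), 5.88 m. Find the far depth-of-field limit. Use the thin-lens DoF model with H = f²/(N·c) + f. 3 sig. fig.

Hyperfocal distance H = f²/(N·c) + f = 50²/(13 × 0.018) + 50 = 2500/0.234 + 50 ≈ 10733.8 mm ≈ 10.73 m.
Far limit Df = s·(H − f)/(H − s) = 5880 × (10733.8 − 50) / (10733.8 − 5880) = 5880 × 10683.8 / 4853.8 ≈ 12943 mm ≈ 12.9 m.

12.9 m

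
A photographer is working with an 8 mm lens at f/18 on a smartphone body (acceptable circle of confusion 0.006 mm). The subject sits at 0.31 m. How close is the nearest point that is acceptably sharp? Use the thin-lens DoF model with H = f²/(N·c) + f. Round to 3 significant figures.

Hyperfocal distance H = f²/(N·c) + f = 8²/(18 × 0.006) + 8 = 64/0.108 + 8 ≈ 600.6 mm ≈ 0.601 m.
Near limit Dn = s·(H − f)/(H + s − 2f) = 310 × (600.6 − 8) / (600.6 + 310 − 2 × 8) = 310 × 592.6 / 894.6 ≈ 205.35 mm.

205 mm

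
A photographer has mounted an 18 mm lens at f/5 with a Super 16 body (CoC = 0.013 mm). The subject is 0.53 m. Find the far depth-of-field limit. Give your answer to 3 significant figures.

0.591 m

Hyperfocal distance H = f²/(N·c) + f = 18²/(5 × 0.013) + 18 = 324/0.065 + 18 ≈ 5002.6 mm ≈ 5.003 m.
Far limit Df = s·(H − f)/(H − s) = 530 × (5002.6 − 18) / (5002.6 − 530) = 530 × 4984.6 / 4472.6 ≈ 590.67 mm ≈ 0.591 m.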